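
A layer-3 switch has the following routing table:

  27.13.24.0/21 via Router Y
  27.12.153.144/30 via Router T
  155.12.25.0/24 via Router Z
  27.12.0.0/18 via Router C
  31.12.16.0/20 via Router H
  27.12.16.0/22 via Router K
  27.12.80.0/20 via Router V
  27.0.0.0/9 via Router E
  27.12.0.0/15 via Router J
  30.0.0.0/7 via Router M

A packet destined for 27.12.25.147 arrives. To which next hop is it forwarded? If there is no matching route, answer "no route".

Routes whose prefix contains 27.12.25.147:
  27.0.0.0/9 (27.0.0.0 - 27.127.255.255) -> Router E
  27.12.0.0/15 (27.12.0.0 - 27.13.255.255) -> Router J
  27.12.0.0/18 (27.12.0.0 - 27.12.63.255) -> Router C
More-specific entries that do NOT match:
  27.12.153.144/30 (27.12.153.144 - 27.12.153.147) does not contain 27.12.25.147
  155.12.25.0/24 (155.12.25.0 - 155.12.25.255) does not contain 27.12.25.147
  27.12.16.0/22 (27.12.16.0 - 27.12.19.255) does not contain 27.12.25.147
  27.13.24.0/21 (27.13.24.0 - 27.13.31.255) does not contain 27.12.25.147
  31.12.16.0/20 (31.12.16.0 - 31.12.31.255) does not contain 27.12.25.147
  27.12.80.0/20 (27.12.80.0 - 27.12.95.255) does not contain 27.12.25.147
Longest matching prefix is /18 -> next hop Router C.

Router C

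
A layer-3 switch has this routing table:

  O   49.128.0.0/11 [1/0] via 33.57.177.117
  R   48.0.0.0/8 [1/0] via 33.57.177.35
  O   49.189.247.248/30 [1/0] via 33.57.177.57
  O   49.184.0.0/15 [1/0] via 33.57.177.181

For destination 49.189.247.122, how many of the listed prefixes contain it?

No listed prefix contains 49.189.247.122.
Total matching entries: 0.

0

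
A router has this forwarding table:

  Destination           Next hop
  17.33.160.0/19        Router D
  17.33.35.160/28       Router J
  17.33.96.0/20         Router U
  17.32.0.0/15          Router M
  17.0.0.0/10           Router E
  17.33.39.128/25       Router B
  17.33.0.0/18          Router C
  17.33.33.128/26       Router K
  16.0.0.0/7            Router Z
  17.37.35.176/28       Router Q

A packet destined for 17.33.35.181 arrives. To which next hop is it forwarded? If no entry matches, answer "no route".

Routes whose prefix contains 17.33.35.181:
  16.0.0.0/7 (16.0.0.0 - 17.255.255.255) -> Router Z
  17.0.0.0/10 (17.0.0.0 - 17.63.255.255) -> Router E
  17.32.0.0/15 (17.32.0.0 - 17.33.255.255) -> Router M
  17.33.0.0/18 (17.33.0.0 - 17.33.63.255) -> Router C
More-specific entries that do NOT match:
  17.33.35.160/28 (17.33.35.160 - 17.33.35.175) does not contain 17.33.35.181
  17.37.35.176/28 (17.37.35.176 - 17.37.35.191) does not contain 17.33.35.181
  17.33.33.128/26 (17.33.33.128 - 17.33.33.191) does not contain 17.33.35.181
  17.33.39.128/25 (17.33.39.128 - 17.33.39.255) does not contain 17.33.35.181
  17.33.96.0/20 (17.33.96.0 - 17.33.111.255) does not contain 17.33.35.181
  17.33.160.0/19 (17.33.160.0 - 17.33.191.255) does not contain 17.33.35.181
Longest matching prefix is /18 -> next hop Router C.

Router C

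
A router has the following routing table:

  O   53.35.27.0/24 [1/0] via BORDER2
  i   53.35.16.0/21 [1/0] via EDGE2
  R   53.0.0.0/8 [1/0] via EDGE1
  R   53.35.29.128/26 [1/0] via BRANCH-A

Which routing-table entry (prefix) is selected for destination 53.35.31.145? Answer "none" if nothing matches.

Entries matching 53.35.31.145:
  53.0.0.0/8 (53.0.0.0 - 53.255.255.255)
Most specific is 53.0.0.0/8.

53.0.0.0/8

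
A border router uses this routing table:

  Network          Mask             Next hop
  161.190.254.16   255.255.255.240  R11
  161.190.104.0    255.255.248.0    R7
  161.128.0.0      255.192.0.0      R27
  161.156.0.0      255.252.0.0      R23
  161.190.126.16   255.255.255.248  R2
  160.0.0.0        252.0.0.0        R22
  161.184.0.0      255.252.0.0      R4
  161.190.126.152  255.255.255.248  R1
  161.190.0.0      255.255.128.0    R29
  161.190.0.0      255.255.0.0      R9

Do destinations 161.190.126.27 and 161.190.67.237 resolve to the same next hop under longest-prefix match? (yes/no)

yes

161.190.126.27: longest match 161.190.0.0/17 -> R29
161.190.67.237: longest match 161.190.0.0/17 -> R29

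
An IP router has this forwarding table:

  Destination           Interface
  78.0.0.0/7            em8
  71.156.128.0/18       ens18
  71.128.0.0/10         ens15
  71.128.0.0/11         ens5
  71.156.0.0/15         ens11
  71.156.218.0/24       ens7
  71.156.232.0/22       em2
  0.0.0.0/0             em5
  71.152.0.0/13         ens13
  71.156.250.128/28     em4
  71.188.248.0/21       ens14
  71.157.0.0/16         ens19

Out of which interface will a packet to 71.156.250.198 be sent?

Routes whose prefix contains 71.156.250.198:
  0.0.0.0/0 (default, matches everything) -> em5
  71.128.0.0/10 (71.128.0.0 - 71.191.255.255) -> ens15
  71.128.0.0/11 (71.128.0.0 - 71.159.255.255) -> ens5
  71.152.0.0/13 (71.152.0.0 - 71.159.255.255) -> ens13
  71.156.0.0/15 (71.156.0.0 - 71.157.255.255) -> ens11
More-specific entries that do NOT match:
  71.156.250.128/28 (71.156.250.128 - 71.156.250.143) does not contain 71.156.250.198
  71.156.218.0/24 (71.156.218.0 - 71.156.218.255) does not contain 71.156.250.198
  71.156.232.0/22 (71.156.232.0 - 71.156.235.255) does not contain 71.156.250.198
  71.188.248.0/21 (71.188.248.0 - 71.188.255.255) does not contain 71.156.250.198
  71.156.128.0/18 (71.156.128.0 - 71.156.191.255) does not contain 71.156.250.198
  71.157.0.0/16 (71.157.0.0 - 71.157.255.255) does not contain 71.156.250.198
Longest matching prefix is /15 -> interface ens11.

ens11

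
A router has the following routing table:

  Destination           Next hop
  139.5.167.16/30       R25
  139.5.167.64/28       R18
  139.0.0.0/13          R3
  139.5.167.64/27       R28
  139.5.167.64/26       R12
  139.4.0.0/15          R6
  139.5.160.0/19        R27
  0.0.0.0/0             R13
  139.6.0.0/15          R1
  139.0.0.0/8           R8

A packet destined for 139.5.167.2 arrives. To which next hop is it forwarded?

Routes whose prefix contains 139.5.167.2:
  0.0.0.0/0 (default, matches everything) -> R13
  139.0.0.0/8 (139.0.0.0 - 139.255.255.255) -> R8
  139.0.0.0/13 (139.0.0.0 - 139.7.255.255) -> R3
  139.4.0.0/15 (139.4.0.0 - 139.5.255.255) -> R6
  139.5.160.0/19 (139.5.160.0 - 139.5.191.255) -> R27
More-specific entries that do NOT match:
  139.5.167.16/30 (139.5.167.16 - 139.5.167.19) does not contain 139.5.167.2
  139.5.167.64/28 (139.5.167.64 - 139.5.167.79) does not contain 139.5.167.2
  139.5.167.64/27 (139.5.167.64 - 139.5.167.95) does not contain 139.5.167.2
  139.5.167.64/26 (139.5.167.64 - 139.5.167.127) does not contain 139.5.167.2
Longest matching prefix is /19 -> next hop R27.

R27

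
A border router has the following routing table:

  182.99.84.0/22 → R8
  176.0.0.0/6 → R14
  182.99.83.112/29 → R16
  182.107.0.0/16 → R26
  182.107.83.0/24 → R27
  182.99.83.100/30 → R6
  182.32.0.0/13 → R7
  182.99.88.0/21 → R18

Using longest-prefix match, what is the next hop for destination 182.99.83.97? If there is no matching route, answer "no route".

no route

No entry's prefix contains 182.99.83.97; there is no default route.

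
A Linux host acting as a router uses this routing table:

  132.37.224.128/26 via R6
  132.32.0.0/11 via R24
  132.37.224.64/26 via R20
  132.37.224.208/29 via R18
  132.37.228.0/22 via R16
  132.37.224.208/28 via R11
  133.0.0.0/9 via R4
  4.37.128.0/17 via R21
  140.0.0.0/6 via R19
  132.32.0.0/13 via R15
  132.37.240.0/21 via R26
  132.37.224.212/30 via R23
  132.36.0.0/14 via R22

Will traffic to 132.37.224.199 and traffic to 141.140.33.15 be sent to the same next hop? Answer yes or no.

132.37.224.199: longest match 132.36.0.0/14 -> R22
141.140.33.15: longest match 140.0.0.0/6 -> R19

no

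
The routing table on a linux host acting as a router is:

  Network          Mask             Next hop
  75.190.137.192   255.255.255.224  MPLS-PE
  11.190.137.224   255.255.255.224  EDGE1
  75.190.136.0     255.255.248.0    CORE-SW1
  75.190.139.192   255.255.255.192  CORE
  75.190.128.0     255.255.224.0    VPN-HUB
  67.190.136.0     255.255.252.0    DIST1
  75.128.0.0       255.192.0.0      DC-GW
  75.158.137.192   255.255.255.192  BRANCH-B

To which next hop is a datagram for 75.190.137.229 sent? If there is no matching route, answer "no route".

Routes whose prefix contains 75.190.137.229:
  75.128.0.0/10 (75.128.0.0 - 75.191.255.255) -> DC-GW
  75.190.128.0/19 (75.190.128.0 - 75.190.159.255) -> VPN-HUB
  75.190.136.0/21 (75.190.136.0 - 75.190.143.255) -> CORE-SW1
More-specific entries that do NOT match:
  75.190.137.192/27 (75.190.137.192 - 75.190.137.223) does not contain 75.190.137.229
  11.190.137.224/27 (11.190.137.224 - 11.190.137.255) does not contain 75.190.137.229
  75.190.139.192/26 (75.190.139.192 - 75.190.139.255) does not contain 75.190.137.229
  75.158.137.192/26 (75.158.137.192 - 75.158.137.255) does not contain 75.190.137.229
  67.190.136.0/22 (67.190.136.0 - 67.190.139.255) does not contain 75.190.137.229
Longest matching prefix is /21 -> next hop CORE-SW1.

CORE-SW1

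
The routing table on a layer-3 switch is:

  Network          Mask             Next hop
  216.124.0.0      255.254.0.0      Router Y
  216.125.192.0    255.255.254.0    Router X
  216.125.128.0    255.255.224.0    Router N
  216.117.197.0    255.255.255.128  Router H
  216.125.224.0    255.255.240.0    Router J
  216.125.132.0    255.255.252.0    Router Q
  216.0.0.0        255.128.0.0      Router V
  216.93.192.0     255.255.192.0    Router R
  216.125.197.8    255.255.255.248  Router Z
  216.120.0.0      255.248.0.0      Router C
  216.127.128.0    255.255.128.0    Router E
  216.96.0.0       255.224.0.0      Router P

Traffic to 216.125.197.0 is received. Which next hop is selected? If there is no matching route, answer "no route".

Router Y

Routes whose prefix contains 216.125.197.0:
  216.0.0.0/9 (216.0.0.0 - 216.127.255.255) -> Router V
  216.96.0.0/11 (216.96.0.0 - 216.127.255.255) -> Router P
  216.120.0.0/13 (216.120.0.0 - 216.127.255.255) -> Router C
  216.124.0.0/15 (216.124.0.0 - 216.125.255.255) -> Router Y
More-specific entries that do NOT match:
  216.125.197.8/29 (216.125.197.8 - 216.125.197.15) does not contain 216.125.197.0
  216.117.197.0/25 (216.117.197.0 - 216.117.197.127) does not contain 216.125.197.0
  216.125.192.0/23 (216.125.192.0 - 216.125.193.255) does not contain 216.125.197.0
  216.125.132.0/22 (216.125.132.0 - 216.125.135.255) does not contain 216.125.197.0
  216.125.224.0/20 (216.125.224.0 - 216.125.239.255) does not contain 216.125.197.0
  216.125.128.0/19 (216.125.128.0 - 216.125.159.255) does not contain 216.125.197.0
  216.93.192.0/18 (216.93.192.0 - 216.93.255.255) does not contain 216.125.197.0
  216.127.128.0/17 (216.127.128.0 - 216.127.255.255) does not contain 216.125.197.0
Longest matching prefix is /15 -> next hop Router Y.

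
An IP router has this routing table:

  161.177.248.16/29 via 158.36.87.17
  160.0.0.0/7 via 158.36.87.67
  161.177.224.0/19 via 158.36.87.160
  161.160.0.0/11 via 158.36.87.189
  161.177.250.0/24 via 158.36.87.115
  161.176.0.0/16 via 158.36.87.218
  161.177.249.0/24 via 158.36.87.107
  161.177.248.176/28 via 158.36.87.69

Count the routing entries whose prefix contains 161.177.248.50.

3

Prefixes containing 161.177.248.50:
  160.0.0.0/7 (160.0.0.0 - 161.255.255.255)
  161.160.0.0/11 (161.160.0.0 - 161.191.255.255)
  161.177.224.0/19 (161.177.224.0 - 161.177.255.255)
Total matching entries: 3.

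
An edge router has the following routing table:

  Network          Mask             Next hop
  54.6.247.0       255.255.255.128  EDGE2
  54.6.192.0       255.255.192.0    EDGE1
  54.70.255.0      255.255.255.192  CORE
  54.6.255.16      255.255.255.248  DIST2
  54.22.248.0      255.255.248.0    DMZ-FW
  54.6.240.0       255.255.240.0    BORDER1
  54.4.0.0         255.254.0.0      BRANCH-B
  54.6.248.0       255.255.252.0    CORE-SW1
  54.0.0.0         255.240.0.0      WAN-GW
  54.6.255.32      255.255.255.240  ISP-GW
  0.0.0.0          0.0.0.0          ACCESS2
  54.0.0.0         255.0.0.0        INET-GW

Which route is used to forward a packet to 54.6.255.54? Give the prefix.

Entries matching 54.6.255.54:
  0.0.0.0/0 (default, matches everything)
  54.0.0.0/8 (54.0.0.0 - 54.255.255.255)
  54.0.0.0/12 (54.0.0.0 - 54.15.255.255)
  54.6.192.0/18 (54.6.192.0 - 54.6.255.255)
  54.6.240.0/20 (54.6.240.0 - 54.6.255.255)
Most specific is 54.6.240.0/20.

54.6.240.0/20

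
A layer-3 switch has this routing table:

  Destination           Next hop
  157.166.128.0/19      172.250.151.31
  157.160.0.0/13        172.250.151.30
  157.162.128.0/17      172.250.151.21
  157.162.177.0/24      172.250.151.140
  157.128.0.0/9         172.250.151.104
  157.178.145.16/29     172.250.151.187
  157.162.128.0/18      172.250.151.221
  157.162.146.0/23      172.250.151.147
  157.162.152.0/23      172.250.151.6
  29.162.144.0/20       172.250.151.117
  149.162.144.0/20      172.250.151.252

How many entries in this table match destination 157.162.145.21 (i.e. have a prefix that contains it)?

Prefixes containing 157.162.145.21:
  157.128.0.0/9 (157.128.0.0 - 157.255.255.255)
  157.160.0.0/13 (157.160.0.0 - 157.167.255.255)
  157.162.128.0/17 (157.162.128.0 - 157.162.255.255)
  157.162.128.0/18 (157.162.128.0 - 157.162.191.255)
Total matching entries: 4.

4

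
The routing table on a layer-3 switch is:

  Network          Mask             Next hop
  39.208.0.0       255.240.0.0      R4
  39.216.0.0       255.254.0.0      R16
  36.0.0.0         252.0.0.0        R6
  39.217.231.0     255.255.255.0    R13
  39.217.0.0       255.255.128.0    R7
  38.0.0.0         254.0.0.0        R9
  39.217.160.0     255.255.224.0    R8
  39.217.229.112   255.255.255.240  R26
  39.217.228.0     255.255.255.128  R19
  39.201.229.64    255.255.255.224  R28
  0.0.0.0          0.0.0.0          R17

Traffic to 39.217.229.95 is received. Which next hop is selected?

Routes whose prefix contains 39.217.229.95:
  0.0.0.0/0 (default, matches everything) -> R17
  36.0.0.0/6 (36.0.0.0 - 39.255.255.255) -> R6
  38.0.0.0/7 (38.0.0.0 - 39.255.255.255) -> R9
  39.208.0.0/12 (39.208.0.0 - 39.223.255.255) -> R4
  39.216.0.0/15 (39.216.0.0 - 39.217.255.255) -> R16
More-specific entries that do NOT match:
  39.217.229.112/28 (39.217.229.112 - 39.217.229.127) does not contain 39.217.229.95
  39.201.229.64/27 (39.201.229.64 - 39.201.229.95) does not contain 39.217.229.95
  39.217.228.0/25 (39.217.228.0 - 39.217.228.127) does not contain 39.217.229.95
  39.217.231.0/24 (39.217.231.0 - 39.217.231.255) does not contain 39.217.229.95
  39.217.160.0/19 (39.217.160.0 - 39.217.191.255) does not contain 39.217.229.95
  39.217.0.0/17 (39.217.0.0 - 39.217.127.255) does not contain 39.217.229.95
Longest matching prefix is /15 -> next hop R16.

R16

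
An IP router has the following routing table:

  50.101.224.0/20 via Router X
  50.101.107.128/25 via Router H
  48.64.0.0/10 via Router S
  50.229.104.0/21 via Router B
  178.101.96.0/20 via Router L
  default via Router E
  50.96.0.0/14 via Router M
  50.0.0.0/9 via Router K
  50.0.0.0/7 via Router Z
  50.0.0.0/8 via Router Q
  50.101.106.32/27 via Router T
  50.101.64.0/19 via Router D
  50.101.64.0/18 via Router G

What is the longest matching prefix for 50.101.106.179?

50.101.64.0/18

Entries matching 50.101.106.179:
  0.0.0.0/0 (default, matches everything)
  50.0.0.0/7 (50.0.0.0 - 51.255.255.255)
  50.0.0.0/8 (50.0.0.0 - 50.255.255.255)
  50.0.0.0/9 (50.0.0.0 - 50.127.255.255)
  50.101.64.0/18 (50.101.64.0 - 50.101.127.255)
Most specific is 50.101.64.0/18.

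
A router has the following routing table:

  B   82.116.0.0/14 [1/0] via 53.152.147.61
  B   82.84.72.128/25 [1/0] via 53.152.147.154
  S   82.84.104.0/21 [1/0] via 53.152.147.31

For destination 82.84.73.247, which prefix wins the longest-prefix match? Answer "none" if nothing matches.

none

82.84.73.247 is outside every listed prefix and there is no default route.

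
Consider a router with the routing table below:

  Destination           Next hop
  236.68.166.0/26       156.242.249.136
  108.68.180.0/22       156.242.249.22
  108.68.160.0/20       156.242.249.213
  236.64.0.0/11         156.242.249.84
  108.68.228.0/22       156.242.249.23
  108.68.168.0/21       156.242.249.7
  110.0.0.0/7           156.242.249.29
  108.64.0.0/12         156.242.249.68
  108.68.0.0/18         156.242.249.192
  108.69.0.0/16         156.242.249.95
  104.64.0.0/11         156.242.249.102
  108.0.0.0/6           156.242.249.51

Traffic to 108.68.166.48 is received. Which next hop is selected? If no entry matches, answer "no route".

156.242.249.213

Routes whose prefix contains 108.68.166.48:
  108.0.0.0/6 (108.0.0.0 - 111.255.255.255) -> 156.242.249.51
  108.64.0.0/12 (108.64.0.0 - 108.79.255.255) -> 156.242.249.68
  108.68.160.0/20 (108.68.160.0 - 108.68.175.255) -> 156.242.249.213
More-specific entries that do NOT match:
  236.68.166.0/26 (236.68.166.0 - 236.68.166.63) does not contain 108.68.166.48
  108.68.180.0/22 (108.68.180.0 - 108.68.183.255) does not contain 108.68.166.48
  108.68.228.0/22 (108.68.228.0 - 108.68.231.255) does not contain 108.68.166.48
  108.68.168.0/21 (108.68.168.0 - 108.68.175.255) does not contain 108.68.166.48
Longest matching prefix is /20 -> next hop 156.242.249.213.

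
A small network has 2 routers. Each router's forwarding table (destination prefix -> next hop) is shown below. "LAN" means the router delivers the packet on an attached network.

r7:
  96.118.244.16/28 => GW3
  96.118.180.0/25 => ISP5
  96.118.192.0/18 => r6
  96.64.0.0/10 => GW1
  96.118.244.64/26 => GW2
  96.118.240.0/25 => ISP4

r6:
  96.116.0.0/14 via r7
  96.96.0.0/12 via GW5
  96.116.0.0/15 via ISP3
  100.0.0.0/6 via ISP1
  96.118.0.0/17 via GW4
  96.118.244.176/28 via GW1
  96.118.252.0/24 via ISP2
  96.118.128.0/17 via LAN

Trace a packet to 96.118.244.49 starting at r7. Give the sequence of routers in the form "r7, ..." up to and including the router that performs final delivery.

At r7: longest match for 96.118.244.49 is 96.118.192.0/18 -> r6
At r6: longest match for 96.118.244.49 is 96.118.128.0/17 -> LAN

r7, r6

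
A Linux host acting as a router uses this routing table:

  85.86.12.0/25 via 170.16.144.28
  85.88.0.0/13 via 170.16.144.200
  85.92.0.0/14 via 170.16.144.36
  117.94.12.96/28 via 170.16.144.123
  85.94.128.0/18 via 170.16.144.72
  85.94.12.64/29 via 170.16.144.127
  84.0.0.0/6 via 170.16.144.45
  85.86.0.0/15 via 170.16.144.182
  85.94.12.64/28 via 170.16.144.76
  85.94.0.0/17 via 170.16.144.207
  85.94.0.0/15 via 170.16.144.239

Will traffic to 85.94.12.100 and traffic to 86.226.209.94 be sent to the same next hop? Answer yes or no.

no

85.94.12.100: longest match 85.94.0.0/17 -> 170.16.144.207
86.226.209.94: longest match 84.0.0.0/6 -> 170.16.144.45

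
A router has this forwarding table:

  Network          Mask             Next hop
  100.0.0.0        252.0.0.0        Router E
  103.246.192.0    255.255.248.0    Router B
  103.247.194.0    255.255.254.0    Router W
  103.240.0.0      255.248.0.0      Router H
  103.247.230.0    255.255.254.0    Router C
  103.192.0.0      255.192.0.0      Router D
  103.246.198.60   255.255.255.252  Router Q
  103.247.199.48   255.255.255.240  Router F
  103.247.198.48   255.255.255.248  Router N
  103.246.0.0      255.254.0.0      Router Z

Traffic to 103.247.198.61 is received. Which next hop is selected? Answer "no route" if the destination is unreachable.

Router Z

Routes whose prefix contains 103.247.198.61:
  100.0.0.0/6 (100.0.0.0 - 103.255.255.255) -> Router E
  103.192.0.0/10 (103.192.0.0 - 103.255.255.255) -> Router D
  103.240.0.0/13 (103.240.0.0 - 103.247.255.255) -> Router H
  103.246.0.0/15 (103.246.0.0 - 103.247.255.255) -> Router Z
More-specific entries that do NOT match:
  103.246.198.60/30 (103.246.198.60 - 103.246.198.63) does not contain 103.247.198.61
  103.247.198.48/29 (103.247.198.48 - 103.247.198.55) does not contain 103.247.198.61
  103.247.199.48/28 (103.247.199.48 - 103.247.199.63) does not contain 103.247.198.61
  103.247.194.0/23 (103.247.194.0 - 103.247.195.255) does not contain 103.247.198.61
  103.247.230.0/23 (103.247.230.0 - 103.247.231.255) does not contain 103.247.198.61
  103.246.192.0/21 (103.246.192.0 - 103.246.199.255) does not contain 103.247.198.61
Longest matching prefix is /15 -> next hop Router Z.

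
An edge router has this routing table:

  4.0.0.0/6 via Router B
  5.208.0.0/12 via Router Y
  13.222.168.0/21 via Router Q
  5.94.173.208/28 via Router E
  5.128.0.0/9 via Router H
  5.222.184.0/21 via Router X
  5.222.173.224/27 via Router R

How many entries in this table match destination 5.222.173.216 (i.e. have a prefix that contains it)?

3

Prefixes containing 5.222.173.216:
  4.0.0.0/6 (4.0.0.0 - 7.255.255.255)
  5.128.0.0/9 (5.128.0.0 - 5.255.255.255)
  5.208.0.0/12 (5.208.0.0 - 5.223.255.255)
Total matching entries: 3.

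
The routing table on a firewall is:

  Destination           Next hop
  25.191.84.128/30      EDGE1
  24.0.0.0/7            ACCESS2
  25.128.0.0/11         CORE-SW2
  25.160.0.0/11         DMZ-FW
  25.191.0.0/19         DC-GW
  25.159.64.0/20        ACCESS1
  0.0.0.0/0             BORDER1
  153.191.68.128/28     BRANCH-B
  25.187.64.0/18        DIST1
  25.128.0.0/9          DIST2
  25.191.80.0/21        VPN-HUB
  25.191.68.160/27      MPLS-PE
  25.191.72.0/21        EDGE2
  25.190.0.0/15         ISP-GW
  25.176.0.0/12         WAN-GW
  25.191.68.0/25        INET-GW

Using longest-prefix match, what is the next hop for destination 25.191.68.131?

ISP-GW

Routes whose prefix contains 25.191.68.131:
  0.0.0.0/0 (default, matches everything) -> BORDER1
  24.0.0.0/7 (24.0.0.0 - 25.255.255.255) -> ACCESS2
  25.128.0.0/9 (25.128.0.0 - 25.255.255.255) -> DIST2
  25.160.0.0/11 (25.160.0.0 - 25.191.255.255) -> DMZ-FW
  25.176.0.0/12 (25.176.0.0 - 25.191.255.255) -> WAN-GW
  25.190.0.0/15 (25.190.0.0 - 25.191.255.255) -> ISP-GW
More-specific entries that do NOT match:
  25.191.84.128/30 (25.191.84.128 - 25.191.84.131) does not contain 25.191.68.131
  153.191.68.128/28 (153.191.68.128 - 153.191.68.143) does not contain 25.191.68.131
  25.191.68.160/27 (25.191.68.160 - 25.191.68.191) does not contain 25.191.68.131
  25.191.68.0/25 (25.191.68.0 - 25.191.68.127) does not contain 25.191.68.131
  25.191.80.0/21 (25.191.80.0 - 25.191.87.255) does not contain 25.191.68.131
  25.191.72.0/21 (25.191.72.0 - 25.191.79.255) does not contain 25.191.68.131
  25.159.64.0/20 (25.159.64.0 - 25.159.79.255) does not contain 25.191.68.131
  25.191.0.0/19 (25.191.0.0 - 25.191.31.255) does not contain 25.191.68.131
  25.187.64.0/18 (25.187.64.0 - 25.187.127.255) does not contain 25.191.68.131
Longest matching prefix is /15 -> next hop ISP-GW.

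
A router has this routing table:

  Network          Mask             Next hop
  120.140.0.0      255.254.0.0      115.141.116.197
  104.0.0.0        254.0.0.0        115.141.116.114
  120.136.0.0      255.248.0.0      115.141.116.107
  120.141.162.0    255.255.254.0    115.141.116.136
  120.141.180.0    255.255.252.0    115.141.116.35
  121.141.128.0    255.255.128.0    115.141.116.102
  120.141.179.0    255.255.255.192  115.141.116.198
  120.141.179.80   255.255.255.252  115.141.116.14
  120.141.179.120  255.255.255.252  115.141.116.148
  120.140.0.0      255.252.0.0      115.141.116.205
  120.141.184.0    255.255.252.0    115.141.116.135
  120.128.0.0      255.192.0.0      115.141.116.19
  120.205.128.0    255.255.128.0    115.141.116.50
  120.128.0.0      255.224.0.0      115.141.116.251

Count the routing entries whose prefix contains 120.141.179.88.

Prefixes containing 120.141.179.88:
  120.128.0.0/10 (120.128.0.0 - 120.191.255.255)
  120.128.0.0/11 (120.128.0.0 - 120.159.255.255)
  120.136.0.0/13 (120.136.0.0 - 120.143.255.255)
  120.140.0.0/14 (120.140.0.0 - 120.143.255.255)
  120.140.0.0/15 (120.140.0.0 - 120.141.255.255)
Total matching entries: 5.

5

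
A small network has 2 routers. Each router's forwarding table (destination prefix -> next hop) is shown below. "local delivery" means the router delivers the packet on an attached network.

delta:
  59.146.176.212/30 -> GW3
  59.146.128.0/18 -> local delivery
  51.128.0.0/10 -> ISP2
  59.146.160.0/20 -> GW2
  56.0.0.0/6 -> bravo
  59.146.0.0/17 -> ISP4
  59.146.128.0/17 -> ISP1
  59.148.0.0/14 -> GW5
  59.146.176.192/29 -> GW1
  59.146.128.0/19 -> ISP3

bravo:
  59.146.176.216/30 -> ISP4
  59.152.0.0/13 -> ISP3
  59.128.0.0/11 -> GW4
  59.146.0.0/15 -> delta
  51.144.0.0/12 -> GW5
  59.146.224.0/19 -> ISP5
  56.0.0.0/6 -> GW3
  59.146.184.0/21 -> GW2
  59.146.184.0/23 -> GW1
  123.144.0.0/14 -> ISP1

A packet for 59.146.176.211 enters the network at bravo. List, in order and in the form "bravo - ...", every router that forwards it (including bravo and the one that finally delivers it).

bravo - delta

At bravo: longest match for 59.146.176.211 is 59.146.0.0/15 -> delta
At delta: longest match for 59.146.176.211 is 59.146.128.0/18 -> local delivery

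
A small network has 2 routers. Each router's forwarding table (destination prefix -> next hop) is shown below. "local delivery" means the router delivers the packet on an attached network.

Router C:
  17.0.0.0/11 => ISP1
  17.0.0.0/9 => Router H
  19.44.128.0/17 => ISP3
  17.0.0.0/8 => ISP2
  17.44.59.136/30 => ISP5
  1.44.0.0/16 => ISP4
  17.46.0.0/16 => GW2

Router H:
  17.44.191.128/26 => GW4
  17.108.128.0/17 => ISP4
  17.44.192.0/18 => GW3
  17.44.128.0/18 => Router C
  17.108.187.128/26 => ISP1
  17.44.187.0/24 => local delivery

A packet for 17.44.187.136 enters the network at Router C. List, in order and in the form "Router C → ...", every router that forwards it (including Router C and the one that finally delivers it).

At Router C: longest match for 17.44.187.136 is 17.0.0.0/9 -> Router H
At Router H: longest match for 17.44.187.136 is 17.44.187.0/24 -> local delivery

Router C → Router H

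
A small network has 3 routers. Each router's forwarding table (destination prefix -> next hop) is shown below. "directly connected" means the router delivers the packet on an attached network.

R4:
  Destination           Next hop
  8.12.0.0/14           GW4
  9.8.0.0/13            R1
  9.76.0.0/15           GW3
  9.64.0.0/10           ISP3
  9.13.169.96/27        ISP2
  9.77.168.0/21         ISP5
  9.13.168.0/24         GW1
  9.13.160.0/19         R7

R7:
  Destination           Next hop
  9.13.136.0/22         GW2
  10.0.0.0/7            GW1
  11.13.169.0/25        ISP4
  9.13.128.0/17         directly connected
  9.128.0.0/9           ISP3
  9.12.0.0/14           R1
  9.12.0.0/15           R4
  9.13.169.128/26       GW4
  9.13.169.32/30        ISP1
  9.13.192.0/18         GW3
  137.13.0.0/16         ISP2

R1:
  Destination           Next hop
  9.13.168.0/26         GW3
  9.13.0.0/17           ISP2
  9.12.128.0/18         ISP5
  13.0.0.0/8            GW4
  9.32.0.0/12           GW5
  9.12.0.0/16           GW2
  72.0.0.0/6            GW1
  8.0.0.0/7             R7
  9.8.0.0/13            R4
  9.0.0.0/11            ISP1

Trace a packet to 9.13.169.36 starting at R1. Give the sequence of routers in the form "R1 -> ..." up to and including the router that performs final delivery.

At R1: longest match for 9.13.169.36 is 9.8.0.0/13 -> R4
At R4: longest match for 9.13.169.36 is 9.13.160.0/19 -> R7
At R7: longest match for 9.13.169.36 is 9.13.128.0/17 -> directly connected

R1 -> R4 -> R7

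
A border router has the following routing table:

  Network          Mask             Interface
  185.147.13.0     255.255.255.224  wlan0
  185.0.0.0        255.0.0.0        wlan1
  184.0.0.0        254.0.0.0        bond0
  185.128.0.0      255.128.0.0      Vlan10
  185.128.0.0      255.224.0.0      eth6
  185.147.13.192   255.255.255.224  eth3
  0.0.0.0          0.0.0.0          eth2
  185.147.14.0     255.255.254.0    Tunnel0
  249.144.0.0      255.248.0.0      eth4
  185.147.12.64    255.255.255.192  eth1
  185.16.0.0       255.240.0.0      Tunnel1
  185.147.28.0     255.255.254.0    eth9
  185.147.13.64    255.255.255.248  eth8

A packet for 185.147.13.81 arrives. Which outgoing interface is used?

Routes whose prefix contains 185.147.13.81:
  0.0.0.0/0 (default, matches everything) -> eth2
  184.0.0.0/7 (184.0.0.0 - 185.255.255.255) -> bond0
  185.0.0.0/8 (185.0.0.0 - 185.255.255.255) -> wlan1
  185.128.0.0/9 (185.128.0.0 - 185.255.255.255) -> Vlan10
  185.128.0.0/11 (185.128.0.0 - 185.159.255.255) -> eth6
More-specific entries that do NOT match:
  185.147.13.64/29 (185.147.13.64 - 185.147.13.71) does not contain 185.147.13.81
  185.147.13.0/27 (185.147.13.0 - 185.147.13.31) does not contain 185.147.13.81
  185.147.13.192/27 (185.147.13.192 - 185.147.13.223) does not contain 185.147.13.81
  185.147.12.64/26 (185.147.12.64 - 185.147.12.127) does not contain 185.147.13.81
  185.147.14.0/23 (185.147.14.0 - 185.147.15.255) does not contain 185.147.13.81
  185.147.28.0/23 (185.147.28.0 - 185.147.29.255) does not contain 185.147.13.81
  249.144.0.0/13 (249.144.0.0 - 249.151.255.255) does not contain 185.147.13.81
  185.16.0.0/12 (185.16.0.0 - 185.31.255.255) does not contain 185.147.13.81
Longest matching prefix is /11 -> interface eth6.

eth6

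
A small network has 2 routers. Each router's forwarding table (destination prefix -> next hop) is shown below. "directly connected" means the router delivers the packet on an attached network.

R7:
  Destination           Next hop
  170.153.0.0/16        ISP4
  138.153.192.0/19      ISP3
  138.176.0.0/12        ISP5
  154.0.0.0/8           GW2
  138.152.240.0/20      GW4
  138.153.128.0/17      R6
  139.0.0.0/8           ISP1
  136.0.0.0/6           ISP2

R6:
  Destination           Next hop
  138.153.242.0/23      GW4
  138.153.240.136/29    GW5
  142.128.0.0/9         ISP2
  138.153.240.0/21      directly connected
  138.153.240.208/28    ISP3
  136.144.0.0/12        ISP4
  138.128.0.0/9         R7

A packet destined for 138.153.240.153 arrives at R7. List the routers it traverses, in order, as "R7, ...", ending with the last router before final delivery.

At R7: longest match for 138.153.240.153 is 138.153.128.0/17 -> R6
At R6: longest match for 138.153.240.153 is 138.153.240.0/21 -> directly connected

R7, R6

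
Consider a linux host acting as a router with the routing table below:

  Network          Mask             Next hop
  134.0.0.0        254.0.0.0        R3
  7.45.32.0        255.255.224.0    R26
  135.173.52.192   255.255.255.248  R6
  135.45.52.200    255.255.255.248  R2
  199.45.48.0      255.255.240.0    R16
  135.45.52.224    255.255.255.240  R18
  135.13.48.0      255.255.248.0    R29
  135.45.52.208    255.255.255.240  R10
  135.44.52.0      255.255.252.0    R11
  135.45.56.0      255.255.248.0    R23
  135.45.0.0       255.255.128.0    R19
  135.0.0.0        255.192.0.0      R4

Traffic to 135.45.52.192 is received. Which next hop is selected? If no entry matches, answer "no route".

Routes whose prefix contains 135.45.52.192:
  134.0.0.0/7 (134.0.0.0 - 135.255.255.255) -> R3
  135.0.0.0/10 (135.0.0.0 - 135.63.255.255) -> R4
  135.45.0.0/17 (135.45.0.0 - 135.45.127.255) -> R19
More-specific entries that do NOT match:
  135.173.52.192/29 (135.173.52.192 - 135.173.52.199) does not contain 135.45.52.192
  135.45.52.200/29 (135.45.52.200 - 135.45.52.207) does not contain 135.45.52.192
  135.45.52.224/28 (135.45.52.224 - 135.45.52.239) does not contain 135.45.52.192
  135.45.52.208/28 (135.45.52.208 - 135.45.52.223) does not contain 135.45.52.192
  135.44.52.0/22 (135.44.52.0 - 135.44.55.255) does not contain 135.45.52.192
  135.13.48.0/21 (135.13.48.0 - 135.13.55.255) does not contain 135.45.52.192
  135.45.56.0/21 (135.45.56.0 - 135.45.63.255) does not contain 135.45.52.192
  199.45.48.0/20 (199.45.48.0 - 199.45.63.255) does not contain 135.45.52.192
  7.45.32.0/19 (7.45.32.0 - 7.45.63.255) does not contain 135.45.52.192
Longest matching prefix is /17 -> next hop R19.

R19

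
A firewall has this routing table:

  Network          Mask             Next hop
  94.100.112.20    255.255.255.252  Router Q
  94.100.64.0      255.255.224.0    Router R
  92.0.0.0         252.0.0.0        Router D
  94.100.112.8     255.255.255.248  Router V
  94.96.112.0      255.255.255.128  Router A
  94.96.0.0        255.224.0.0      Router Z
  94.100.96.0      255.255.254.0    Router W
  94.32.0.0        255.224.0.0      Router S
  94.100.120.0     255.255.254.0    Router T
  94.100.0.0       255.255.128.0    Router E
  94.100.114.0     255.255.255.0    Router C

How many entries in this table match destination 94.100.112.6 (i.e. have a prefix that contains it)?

3

Prefixes containing 94.100.112.6:
  92.0.0.0/6 (92.0.0.0 - 95.255.255.255)
  94.96.0.0/11 (94.96.0.0 - 94.127.255.255)
  94.100.0.0/17 (94.100.0.0 - 94.100.127.255)
Total matching entries: 3.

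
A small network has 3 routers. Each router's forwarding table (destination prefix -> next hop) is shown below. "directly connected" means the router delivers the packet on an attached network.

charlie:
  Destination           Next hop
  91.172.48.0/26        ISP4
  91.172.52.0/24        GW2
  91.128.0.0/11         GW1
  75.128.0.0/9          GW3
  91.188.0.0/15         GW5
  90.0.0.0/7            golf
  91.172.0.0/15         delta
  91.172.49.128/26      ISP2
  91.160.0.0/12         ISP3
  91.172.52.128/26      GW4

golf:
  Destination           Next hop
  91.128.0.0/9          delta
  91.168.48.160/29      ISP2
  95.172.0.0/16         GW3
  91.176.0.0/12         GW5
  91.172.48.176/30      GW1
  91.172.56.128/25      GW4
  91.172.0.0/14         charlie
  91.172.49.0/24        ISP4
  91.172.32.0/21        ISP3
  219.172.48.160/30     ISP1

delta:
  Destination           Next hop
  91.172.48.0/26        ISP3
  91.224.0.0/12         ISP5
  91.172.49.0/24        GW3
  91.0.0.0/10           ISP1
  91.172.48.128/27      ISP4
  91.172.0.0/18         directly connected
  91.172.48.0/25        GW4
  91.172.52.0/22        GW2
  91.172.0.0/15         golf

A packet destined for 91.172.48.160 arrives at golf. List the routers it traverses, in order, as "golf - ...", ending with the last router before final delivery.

At golf: longest match for 91.172.48.160 is 91.172.0.0/14 -> charlie
At charlie: longest match for 91.172.48.160 is 91.172.0.0/15 -> delta
At delta: longest match for 91.172.48.160 is 91.172.0.0/18 -> directly connected

golf - charlie - delta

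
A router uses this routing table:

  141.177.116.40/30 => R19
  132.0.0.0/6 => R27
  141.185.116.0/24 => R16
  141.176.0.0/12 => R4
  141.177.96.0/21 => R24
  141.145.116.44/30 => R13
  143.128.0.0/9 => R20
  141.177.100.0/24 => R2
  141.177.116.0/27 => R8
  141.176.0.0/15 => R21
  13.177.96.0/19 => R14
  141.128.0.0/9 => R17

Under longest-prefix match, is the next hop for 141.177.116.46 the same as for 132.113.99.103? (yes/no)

141.177.116.46: longest match 141.176.0.0/15 -> R21
132.113.99.103: longest match 132.0.0.0/6 -> R27

no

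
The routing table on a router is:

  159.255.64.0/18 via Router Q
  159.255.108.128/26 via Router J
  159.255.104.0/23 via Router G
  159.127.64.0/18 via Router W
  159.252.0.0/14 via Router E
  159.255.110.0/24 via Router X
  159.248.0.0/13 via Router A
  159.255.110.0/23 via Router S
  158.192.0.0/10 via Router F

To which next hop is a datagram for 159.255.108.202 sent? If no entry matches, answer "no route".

Router Q

Routes whose prefix contains 159.255.108.202:
  159.248.0.0/13 (159.248.0.0 - 159.255.255.255) -> Router A
  159.252.0.0/14 (159.252.0.0 - 159.255.255.255) -> Router E
  159.255.64.0/18 (159.255.64.0 - 159.255.127.255) -> Router Q
More-specific entries that do NOT match:
  159.255.108.128/26 (159.255.108.128 - 159.255.108.191) does not contain 159.255.108.202
  159.255.110.0/24 (159.255.110.0 - 159.255.110.255) does not contain 159.255.108.202
  159.255.104.0/23 (159.255.104.0 - 159.255.105.255) does not contain 159.255.108.202
  159.255.110.0/23 (159.255.110.0 - 159.255.111.255) does not contain 159.255.108.202
Longest matching prefix is /18 -> next hop Router Q.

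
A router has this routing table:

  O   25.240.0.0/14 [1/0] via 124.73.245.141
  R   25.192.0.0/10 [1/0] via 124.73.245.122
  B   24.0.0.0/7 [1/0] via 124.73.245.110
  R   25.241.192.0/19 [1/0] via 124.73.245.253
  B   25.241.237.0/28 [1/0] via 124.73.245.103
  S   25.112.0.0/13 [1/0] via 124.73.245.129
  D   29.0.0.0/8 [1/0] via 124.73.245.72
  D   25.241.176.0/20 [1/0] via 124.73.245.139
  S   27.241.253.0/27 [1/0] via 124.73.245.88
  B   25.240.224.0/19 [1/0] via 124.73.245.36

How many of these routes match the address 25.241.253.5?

3

Prefixes containing 25.241.253.5:
  24.0.0.0/7 (24.0.0.0 - 25.255.255.255)
  25.192.0.0/10 (25.192.0.0 - 25.255.255.255)
  25.240.0.0/14 (25.240.0.0 - 25.243.255.255)
Total matching entries: 3.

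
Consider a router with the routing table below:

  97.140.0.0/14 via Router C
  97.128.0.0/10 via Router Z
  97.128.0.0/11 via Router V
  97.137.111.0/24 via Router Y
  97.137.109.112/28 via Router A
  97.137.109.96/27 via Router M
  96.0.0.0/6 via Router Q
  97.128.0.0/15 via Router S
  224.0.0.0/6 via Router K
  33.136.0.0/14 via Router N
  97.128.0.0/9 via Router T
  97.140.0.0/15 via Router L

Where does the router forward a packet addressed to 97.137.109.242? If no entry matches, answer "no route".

Routes whose prefix contains 97.137.109.242:
  96.0.0.0/6 (96.0.0.0 - 99.255.255.255) -> Router Q
  97.128.0.0/9 (97.128.0.0 - 97.255.255.255) -> Router T
  97.128.0.0/10 (97.128.0.0 - 97.191.255.255) -> Router Z
  97.128.0.0/11 (97.128.0.0 - 97.159.255.255) -> Router V
More-specific entries that do NOT match:
  97.137.109.112/28 (97.137.109.112 - 97.137.109.127) does not contain 97.137.109.242
  97.137.109.96/27 (97.137.109.96 - 97.137.109.127) does not contain 97.137.109.242
  97.137.111.0/24 (97.137.111.0 - 97.137.111.255) does not contain 97.137.109.242
  97.128.0.0/15 (97.128.0.0 - 97.129.255.255) does not contain 97.137.109.242
  97.140.0.0/15 (97.140.0.0 - 97.141.255.255) does not contain 97.137.109.242
  97.140.0.0/14 (97.140.0.0 - 97.143.255.255) does not contain 97.137.109.242
  33.136.0.0/14 (33.136.0.0 - 33.139.255.255) does not contain 97.137.109.242
Longest matching prefix is /11 -> next hop Router V.

Router V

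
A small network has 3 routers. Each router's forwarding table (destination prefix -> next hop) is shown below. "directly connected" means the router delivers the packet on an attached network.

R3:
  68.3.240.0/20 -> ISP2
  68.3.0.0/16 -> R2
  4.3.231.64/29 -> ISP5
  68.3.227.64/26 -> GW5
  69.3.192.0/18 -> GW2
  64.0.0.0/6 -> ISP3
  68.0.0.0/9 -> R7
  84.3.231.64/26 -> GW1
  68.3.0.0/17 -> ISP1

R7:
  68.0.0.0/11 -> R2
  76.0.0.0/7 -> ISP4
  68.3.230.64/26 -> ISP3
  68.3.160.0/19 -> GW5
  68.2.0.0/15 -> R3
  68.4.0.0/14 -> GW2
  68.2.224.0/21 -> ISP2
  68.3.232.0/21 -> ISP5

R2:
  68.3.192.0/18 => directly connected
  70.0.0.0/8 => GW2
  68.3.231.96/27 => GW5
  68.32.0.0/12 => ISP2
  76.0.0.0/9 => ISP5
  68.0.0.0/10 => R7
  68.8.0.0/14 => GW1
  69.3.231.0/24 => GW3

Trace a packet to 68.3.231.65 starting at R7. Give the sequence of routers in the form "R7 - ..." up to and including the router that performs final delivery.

R7 - R3 - R2

At R7: longest match for 68.3.231.65 is 68.2.0.0/15 -> R3
At R3: longest match for 68.3.231.65 is 68.3.0.0/16 -> R2
At R2: longest match for 68.3.231.65 is 68.3.192.0/18 -> directly connected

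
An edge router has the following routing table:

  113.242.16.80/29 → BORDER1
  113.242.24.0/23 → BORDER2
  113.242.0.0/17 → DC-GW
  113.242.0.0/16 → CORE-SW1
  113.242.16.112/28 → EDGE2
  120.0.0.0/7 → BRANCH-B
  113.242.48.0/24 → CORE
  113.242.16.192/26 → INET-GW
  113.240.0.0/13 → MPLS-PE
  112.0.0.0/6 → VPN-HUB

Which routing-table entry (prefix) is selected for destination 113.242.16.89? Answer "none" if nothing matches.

113.242.0.0/17

Entries matching 113.242.16.89:
  112.0.0.0/6 (112.0.0.0 - 115.255.255.255)
  113.240.0.0/13 (113.240.0.0 - 113.247.255.255)
  113.242.0.0/16 (113.242.0.0 - 113.242.255.255)
  113.242.0.0/17 (113.242.0.0 - 113.242.127.255)
Most specific is 113.242.0.0/17.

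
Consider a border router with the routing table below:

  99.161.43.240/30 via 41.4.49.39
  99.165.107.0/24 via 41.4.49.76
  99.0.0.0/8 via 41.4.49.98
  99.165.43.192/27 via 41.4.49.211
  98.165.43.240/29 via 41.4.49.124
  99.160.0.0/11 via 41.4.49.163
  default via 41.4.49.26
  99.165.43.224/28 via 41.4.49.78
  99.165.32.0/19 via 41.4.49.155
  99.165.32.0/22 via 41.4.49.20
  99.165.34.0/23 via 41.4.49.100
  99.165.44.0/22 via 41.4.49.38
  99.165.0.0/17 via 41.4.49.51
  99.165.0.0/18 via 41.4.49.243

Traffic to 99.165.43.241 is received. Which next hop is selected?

41.4.49.155

Routes whose prefix contains 99.165.43.241:
  0.0.0.0/0 (default, matches everything) -> 41.4.49.26
  99.0.0.0/8 (99.0.0.0 - 99.255.255.255) -> 41.4.49.98
  99.160.0.0/11 (99.160.0.0 - 99.191.255.255) -> 41.4.49.163
  99.165.0.0/17 (99.165.0.0 - 99.165.127.255) -> 41.4.49.51
  99.165.0.0/18 (99.165.0.0 - 99.165.63.255) -> 41.4.49.243
  99.165.32.0/19 (99.165.32.0 - 99.165.63.255) -> 41.4.49.155
More-specific entries that do NOT match:
  99.161.43.240/30 (99.161.43.240 - 99.161.43.243) does not contain 99.165.43.241
  98.165.43.240/29 (98.165.43.240 - 98.165.43.247) does not contain 99.165.43.241
  99.165.43.224/28 (99.165.43.224 - 99.165.43.239) does not contain 99.165.43.241
  99.165.43.192/27 (99.165.43.192 - 99.165.43.223) does not contain 99.165.43.241
  99.165.107.0/24 (99.165.107.0 - 99.165.107.255) does not contain 99.165.43.241
  99.165.34.0/23 (99.165.34.0 - 99.165.35.255) does not contain 99.165.43.241
  99.165.32.0/22 (99.165.32.0 - 99.165.35.255) does not contain 99.165.43.241
  99.165.44.0/22 (99.165.44.0 - 99.165.47.255) does not contain 99.165.43.241
Longest matching prefix is /19 -> next hop 41.4.49.155.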